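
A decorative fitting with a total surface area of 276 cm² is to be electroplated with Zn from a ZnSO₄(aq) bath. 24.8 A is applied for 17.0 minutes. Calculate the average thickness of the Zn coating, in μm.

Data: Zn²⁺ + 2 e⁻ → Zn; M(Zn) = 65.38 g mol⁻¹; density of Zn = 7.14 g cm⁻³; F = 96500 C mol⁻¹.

Q = I·t = 24.80 × 1020.0 = 25300 C; n(e⁻) = 0.2621 mol.
n(Zn) = n(e⁻)/2 = 0.1311 mol, so m = 0.1311 × 65.38 = 8.569 g.
Volume = m/ρ = 8.569 / 7.14 = 1.200 cm³.
Thickness = V/A = 1.200 / 276 = 0.00435 cm = 43.5 μm.

43.5 μm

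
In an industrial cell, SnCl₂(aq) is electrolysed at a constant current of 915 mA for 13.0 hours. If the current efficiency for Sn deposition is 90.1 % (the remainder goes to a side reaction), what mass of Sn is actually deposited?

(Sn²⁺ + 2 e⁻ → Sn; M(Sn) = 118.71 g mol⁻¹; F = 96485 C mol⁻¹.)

Q = I·t = 0.9150 × 46800 = 42820 C.
n(e⁻) = 42820/96485 = 0.4438 mol; theoretically n(Sn) = 0.4438/2 = 0.2219 mol, m_theo = 26.34 g.
At 90.1 % efficiency, m_actual = 0.901 × 26.34 = 23.7 g.

23.7 g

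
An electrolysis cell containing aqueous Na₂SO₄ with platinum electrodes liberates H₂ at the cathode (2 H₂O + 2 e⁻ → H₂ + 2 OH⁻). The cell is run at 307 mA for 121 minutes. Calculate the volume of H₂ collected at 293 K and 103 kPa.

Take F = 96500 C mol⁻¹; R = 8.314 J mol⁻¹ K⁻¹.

Q = I·t = 0.3070 A × 7260.0 s = 2229 C.
n(e⁻) = Q/F = 2229 / 96500 = 0.02310 mol.
2 electrons are transferred per H₂ molecule, so n(H₂) = 0.02310 / 2 = 0.01155 mol.
V = nRT/P = (0.01155 × 8.314 × 293) / (103 × 10³ Pa) = 2.73 × 10⁻⁴ m³ = 0.273 L.

0.273 L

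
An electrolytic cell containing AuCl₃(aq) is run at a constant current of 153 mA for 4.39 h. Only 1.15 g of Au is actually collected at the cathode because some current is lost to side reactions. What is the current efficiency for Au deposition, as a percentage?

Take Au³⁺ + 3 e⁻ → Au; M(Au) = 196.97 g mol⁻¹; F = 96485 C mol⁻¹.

Q = I·t = 0.1530 × 15804 = 2418 C; n(e⁻) = 2418/96485 = 0.02506 mol.
Theoretical n(Au) = n(e⁻)/3 = 0.008354 mol, i.e. m_theo = 0.008354 × 196.97 = 1.645 g.
Efficiency = m_actual / m_theo = 1.15 / 1.645 = 69.9 %.

69.9 %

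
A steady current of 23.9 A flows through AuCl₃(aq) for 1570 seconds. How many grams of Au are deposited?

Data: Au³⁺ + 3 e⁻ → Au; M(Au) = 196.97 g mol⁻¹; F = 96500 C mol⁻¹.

Q = I·t = 23.90 A × 1570.0 s = 37520 C.
n(e⁻) = Q/F = 37520 / 96500 = 0.3888 mol.
Au³⁺ + 3 e⁻ → Au, so n(Au) = n(e⁻)/3 = 0.1296 mol.
m = n·M = 0.1296 × 196.97 = 25.5 g.

25.5 g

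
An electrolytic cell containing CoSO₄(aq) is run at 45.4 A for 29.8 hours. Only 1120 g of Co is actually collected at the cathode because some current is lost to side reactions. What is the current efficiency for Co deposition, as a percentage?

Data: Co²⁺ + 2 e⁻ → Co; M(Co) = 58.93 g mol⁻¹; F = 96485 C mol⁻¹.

Q = I·t = 45.40 × 107280 = 4871000 C; n(e⁻) = 4871000/96485 = 50.48 mol.
Theoretical n(Co) = n(e⁻)/2 = 25.24 mol, i.e. m_theo = 25.24 × 58.93 = 1487 g.
Efficiency = m_actual / m_theo = 1120 / 1487 = 75.3 %.

75.3 %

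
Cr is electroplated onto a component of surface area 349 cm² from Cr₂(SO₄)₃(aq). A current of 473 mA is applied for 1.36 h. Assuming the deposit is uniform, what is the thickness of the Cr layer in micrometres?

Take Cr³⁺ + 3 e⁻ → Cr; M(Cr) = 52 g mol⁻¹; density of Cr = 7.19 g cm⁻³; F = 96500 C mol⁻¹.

1.66 μm

Q = I·t = 0.4730 × 4896.0 = 2316 C; n(e⁻) = 0.02400 mol.
n(Cr) = n(e⁻)/3 = 0.007999 mol, so m = 0.007999 × 52 = 0.4160 g.
Volume = m/ρ = 0.4160 / 7.19 = 0.05785 cm³.
Thickness = V/A = 0.05785 / 349 = 1.66 × 10⁻⁴ cm = 1.66 μm.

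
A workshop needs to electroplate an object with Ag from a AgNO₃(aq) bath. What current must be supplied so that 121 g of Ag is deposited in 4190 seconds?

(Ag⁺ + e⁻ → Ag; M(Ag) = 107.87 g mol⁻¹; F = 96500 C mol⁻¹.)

n(Ag) = 121 / 107.87 = 1.122 mol.
n(e⁻) = 1 × 1.122 = 1.122 mol.
Q = n(e⁻)·F = 1.122 × 96500 = 108200 C.
I = Q/t = 108200 / 4190.0 s = 25.8 A.

25.8 A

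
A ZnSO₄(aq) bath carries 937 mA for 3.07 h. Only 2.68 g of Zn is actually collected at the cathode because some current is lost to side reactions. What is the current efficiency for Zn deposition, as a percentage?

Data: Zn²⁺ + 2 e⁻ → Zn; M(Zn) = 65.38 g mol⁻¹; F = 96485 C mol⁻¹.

Q = I·t = 0.9370 × 11052 = 10360 C; n(e⁻) = 10360/96485 = 0.1073 mol.
Theoretical n(Zn) = n(e⁻)/2 = 0.05366 mol, i.e. m_theo = 0.05366 × 65.38 = 3.509 g.
Efficiency = m_actual / m_theo = 2.68 / 3.509 = 76.4 %.

76.4 %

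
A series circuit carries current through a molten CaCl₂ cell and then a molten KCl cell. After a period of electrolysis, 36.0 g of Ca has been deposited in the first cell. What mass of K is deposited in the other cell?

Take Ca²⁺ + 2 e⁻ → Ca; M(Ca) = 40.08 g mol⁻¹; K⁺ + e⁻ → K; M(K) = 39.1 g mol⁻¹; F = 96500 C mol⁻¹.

70.2 g

n(Ca) = 36.0 / 40.08 = 0.8982 mol.
Since Ca²⁺ + 2 e⁻ → Ca, n(e⁻) passed = 2 × 0.8982 = 1.796 mol.
Cells in series carry the same charge, so the same 1.796 mol of electrons passes through cell 2.
K⁺ + e⁻ → K, so n(K) = 1.796 / 1 = 1.796 mol.
m(K) = 1.796 × 39.1 = 70.2 g.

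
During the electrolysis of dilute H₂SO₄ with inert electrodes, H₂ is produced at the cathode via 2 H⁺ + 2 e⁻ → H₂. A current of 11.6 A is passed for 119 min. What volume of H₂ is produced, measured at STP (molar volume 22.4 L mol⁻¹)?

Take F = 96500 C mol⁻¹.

9.61 L

Q = I·t = 11.60 A × 7140.0 s = 82820 C.
n(e⁻) = Q/F = 82820 / 96500 = 0.8583 mol.
2 electrons are transferred per H₂ molecule, so n(H₂) = 0.8583 / 2 = 0.4291 mol.
V = n × V_m = 0.4291 × 22.4 = 9.61 L.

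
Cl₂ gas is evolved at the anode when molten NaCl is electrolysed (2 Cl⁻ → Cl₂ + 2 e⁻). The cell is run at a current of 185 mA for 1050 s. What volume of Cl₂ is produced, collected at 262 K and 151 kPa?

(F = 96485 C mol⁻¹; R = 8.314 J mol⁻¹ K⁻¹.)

0.0145 L

Q = I·t = 0.1850 A × 1050.0 s = 194.2 C.
n(e⁻) = Q/F = 194.2 / 96485 = 0.002013 mol.
2 electrons are transferred per Cl₂ molecule, so n(Cl₂) = 0.002013 / 2 = 0.001007 mol.
V = nRT/P = (0.001007 × 8.314 × 262) / (151 × 10³ Pa) = 1.45 × 10⁻⁵ m³ = 0.0145 L.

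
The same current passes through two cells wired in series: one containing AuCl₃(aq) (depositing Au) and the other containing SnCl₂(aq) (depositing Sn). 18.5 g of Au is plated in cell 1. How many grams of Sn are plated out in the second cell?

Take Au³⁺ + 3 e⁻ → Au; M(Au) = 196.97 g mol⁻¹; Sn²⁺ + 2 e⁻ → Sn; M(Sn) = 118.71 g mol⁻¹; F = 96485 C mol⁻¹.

n(Au) = 18.5 / 196.97 = 0.09392 mol.
Since Au³⁺ + 3 e⁻ → Au, n(e⁻) passed = 3 × 0.09392 = 0.2818 mol.
Cells in series carry the same charge, so the same 0.2818 mol of electrons passes through cell 2.
Sn²⁺ + 2 e⁻ → Sn, so n(Sn) = 0.2818 / 2 = 0.1409 mol.
m(Sn) = 0.1409 × 118.71 = 16.7 g.

16.7 g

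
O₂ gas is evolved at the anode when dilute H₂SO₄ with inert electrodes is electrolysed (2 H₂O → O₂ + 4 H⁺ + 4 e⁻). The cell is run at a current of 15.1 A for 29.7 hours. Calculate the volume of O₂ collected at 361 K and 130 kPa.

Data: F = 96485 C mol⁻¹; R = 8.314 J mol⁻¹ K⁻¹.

Q = I·t = 15.10 A × 106920 s = 1614000 C.
n(e⁻) = Q/F = 1614000 / 96485 = 16.73 mol.
4 electrons are transferred per O₂ molecule, so n(O₂) = 16.73 / 4 = 4.183 mol.
V = nRT/P = (4.183 × 8.314 × 361) / (130 × 10³ Pa) = 0.0966 m³ = 96.6 L.

96.6 L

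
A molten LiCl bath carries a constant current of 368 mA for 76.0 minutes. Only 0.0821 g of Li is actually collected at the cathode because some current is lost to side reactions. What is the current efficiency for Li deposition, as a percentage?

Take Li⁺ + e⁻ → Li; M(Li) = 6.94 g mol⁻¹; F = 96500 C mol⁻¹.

Q = I·t = 0.3680 × 4560.0 = 1678 C; n(e⁻) = 1678/96500 = 0.01739 mol.
Theoretical n(Li) = n(e⁻)/1 = 0.01739 mol, i.e. m_theo = 0.01739 × 6.94 = 0.1207 g.
Efficiency = m_actual / m_theo = 0.0821 / 0.1207 = 68.0 %.

68.0 %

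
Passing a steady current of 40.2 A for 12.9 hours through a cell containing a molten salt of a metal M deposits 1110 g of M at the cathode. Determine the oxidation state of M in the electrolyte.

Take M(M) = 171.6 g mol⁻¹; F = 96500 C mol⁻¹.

+3

Q = I·t = 40.20 A × 46440 s = 1867000 C, so n(e⁻) = 1867000/96500 = 19.35 mol.
n(M) deposited = 1110 / 171.6 = 6.469 mol.
Electrons per atom = n(e⁻)/n(M) = 19.35 / 6.469 = 2.99 ≈ 3, so the ion is M³⁺.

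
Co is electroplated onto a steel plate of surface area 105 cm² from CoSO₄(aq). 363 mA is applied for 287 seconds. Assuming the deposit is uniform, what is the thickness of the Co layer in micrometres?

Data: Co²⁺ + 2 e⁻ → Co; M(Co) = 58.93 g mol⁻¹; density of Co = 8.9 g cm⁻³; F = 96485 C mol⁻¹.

Q = I·t = 0.3630 × 287.00 = 104.2 C; n(e⁻) = 0.001080 mol.
n(Co) = n(e⁻)/2 = 0.0005399 mol, so m = 0.0005399 × 58.93 = 0.03182 g.
Volume = m/ρ = 0.03182 / 8.9 = 0.003575 cm³.
Thickness = V/A = 0.003575 / 105 = 3.40 × 10⁻⁵ cm = 0.340 μm.

0.340 μm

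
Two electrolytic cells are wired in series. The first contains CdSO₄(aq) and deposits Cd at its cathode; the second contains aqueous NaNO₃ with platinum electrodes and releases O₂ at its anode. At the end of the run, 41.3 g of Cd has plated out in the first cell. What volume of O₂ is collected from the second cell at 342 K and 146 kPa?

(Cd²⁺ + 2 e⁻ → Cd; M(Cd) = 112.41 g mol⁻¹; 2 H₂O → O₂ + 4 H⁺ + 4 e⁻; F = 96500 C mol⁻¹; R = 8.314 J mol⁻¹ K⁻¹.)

3.58 L

n(Cd) = 41.3 / 112.41 = 0.3674 mol, so n(e⁻) = 2 × 0.3674 = 0.7348 mol.
The cells are in series, so the same 0.7348 mol of electrons passes through the second cell.
2 H₂O → O₂ + 4 H⁺ + 4 e⁻ — 4 mol e⁻ per mol O₂, so n(O₂) = 0.7348/4 = 0.1837 mol.
V = nRT/P = (0.1837 × 8.314 × 342) / (146 × 10³) = 0.00358 m³ = 3.58 L.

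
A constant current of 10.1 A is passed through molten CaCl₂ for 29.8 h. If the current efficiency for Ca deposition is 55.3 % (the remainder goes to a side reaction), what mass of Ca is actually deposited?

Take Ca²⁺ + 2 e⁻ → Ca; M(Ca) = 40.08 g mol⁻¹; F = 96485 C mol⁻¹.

124 g

Q = I·t = 10.10 × 107280 = 1084000 C.
n(e⁻) = 1084000/96485 = 11.23 mol; theoretically n(Ca) = 11.23/2 = 5.615 mol, m_theo = 225.0 g.
At 55.3 % efficiency, m_actual = 0.553 × 225.0 = 124 g.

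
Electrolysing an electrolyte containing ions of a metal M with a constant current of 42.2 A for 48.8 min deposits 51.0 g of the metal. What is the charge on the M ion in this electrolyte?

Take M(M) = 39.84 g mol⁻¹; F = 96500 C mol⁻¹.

+1

Q = I·t = 42.20 A × 2928.0 s = 123600 C, so n(e⁻) = 123600/96500 = 1.280 mol.
n(M) deposited = 51.0 / 39.84 = 1.280 mol.
Electrons per atom = n(e⁻)/n(M) = 1.280 / 1.280 = 1.00 ≈ 1, so the ion is M⁺.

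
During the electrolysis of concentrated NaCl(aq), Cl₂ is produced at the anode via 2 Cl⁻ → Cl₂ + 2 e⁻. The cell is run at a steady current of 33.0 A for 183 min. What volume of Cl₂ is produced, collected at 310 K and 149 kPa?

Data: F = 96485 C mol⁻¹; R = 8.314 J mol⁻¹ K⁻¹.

Q = I·t = 33.00 A × 10980 s = 362300 C.
n(e⁻) = Q/F = 362300 / 96485 = 3.755 mol.
2 electrons are transferred per Cl₂ molecule, so n(Cl₂) = 3.755 / 2 = 1.878 mol.
V = nRT/P = (1.878 × 8.314 × 310) / (149 × 10³ Pa) = 0.0325 m³ = 32.5 L.

32.5 L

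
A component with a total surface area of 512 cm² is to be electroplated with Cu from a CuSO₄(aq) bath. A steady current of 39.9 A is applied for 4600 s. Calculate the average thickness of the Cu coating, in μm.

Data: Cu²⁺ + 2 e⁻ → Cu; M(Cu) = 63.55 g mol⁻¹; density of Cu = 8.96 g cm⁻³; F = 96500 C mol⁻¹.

132 μm

Q = I·t = 39.90 × 4600.0 = 183500 C; n(e⁻) = 1.902 mol.
n(Cu) = n(e⁻)/2 = 0.9510 mol, so m = 0.9510 × 63.55 = 60.44 g.
Volume = m/ρ = 60.44 / 8.96 = 6.745 cm³.
Thickness = V/A = 6.745 / 512 = 0.0132 cm = 132 μm.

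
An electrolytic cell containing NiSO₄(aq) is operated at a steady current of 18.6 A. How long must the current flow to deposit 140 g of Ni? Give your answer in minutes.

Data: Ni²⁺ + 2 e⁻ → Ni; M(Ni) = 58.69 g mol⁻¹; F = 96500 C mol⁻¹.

413 min

n(Ni) = m/M = 140 / 58.69 = 2.385 mol.
Each Ni atom requires 2 electrons, so n(e⁻) = 2 × 2.385 = 4.771 mol.
Q = n(e⁻)·F = 4.771 × 96500 = 460400 C.
t = Q/I = 460400 / 18.60 A = 24750 s = 413 min.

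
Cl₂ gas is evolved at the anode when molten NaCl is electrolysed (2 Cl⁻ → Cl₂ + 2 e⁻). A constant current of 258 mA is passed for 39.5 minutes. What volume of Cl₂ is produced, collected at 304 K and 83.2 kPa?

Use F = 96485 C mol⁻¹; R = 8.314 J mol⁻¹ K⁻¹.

Q = I·t = 0.2580 A × 2370.0 s = 611.5 C.
n(e⁻) = Q/F = 611.5 / 96485 = 0.006337 mol.
2 electrons are transferred per Cl₂ molecule, so n(Cl₂) = 0.006337 / 2 = 0.003169 mol.
V = nRT/P = (0.003169 × 8.314 × 304) / (83.2 × 10³ Pa) = 9.63 × 10⁻⁵ m³ = 0.0963 L.

0.0963 L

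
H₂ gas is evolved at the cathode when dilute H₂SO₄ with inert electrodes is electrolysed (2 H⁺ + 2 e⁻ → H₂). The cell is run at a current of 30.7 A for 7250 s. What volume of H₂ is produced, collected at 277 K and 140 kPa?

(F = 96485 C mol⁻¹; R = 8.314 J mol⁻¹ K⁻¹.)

Q = I·t = 30.70 A × 7250.0 s = 222600 C.
n(e⁻) = Q/F = 222600 / 96485 = 2.307 mol.
2 electrons are transferred per H₂ molecule, so n(H₂) = 2.307 / 2 = 1.153 mol.
V = nRT/P = (1.153 × 8.314 × 277) / (140 × 10³ Pa) = 0.0190 m³ = 19.0 L.

19.0 L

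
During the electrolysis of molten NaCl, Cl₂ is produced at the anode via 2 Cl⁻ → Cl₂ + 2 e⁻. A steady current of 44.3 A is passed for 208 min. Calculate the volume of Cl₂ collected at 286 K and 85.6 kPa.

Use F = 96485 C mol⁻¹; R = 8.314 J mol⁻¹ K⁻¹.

79.6 L

Q = I·t = 44.30 A × 12480 s = 552900 C.
n(e⁻) = Q/F = 552900 / 96485 = 5.730 mol.
2 electrons are transferred per Cl₂ molecule, so n(Cl₂) = 5.730 / 2 = 2.865 mol.
V = nRT/P = (2.865 × 8.314 × 286) / (85.6 × 10³ Pa) = 0.0796 m³ = 79.6 L.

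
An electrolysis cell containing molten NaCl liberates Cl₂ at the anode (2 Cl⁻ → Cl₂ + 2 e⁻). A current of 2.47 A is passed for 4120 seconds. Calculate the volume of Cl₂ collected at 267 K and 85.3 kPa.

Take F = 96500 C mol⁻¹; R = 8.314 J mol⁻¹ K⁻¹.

Q = I·t = 2.470 A × 4120.0 s = 10180 C.
n(e⁻) = Q/F = 10180 / 96500 = 0.1055 mol.
2 electrons are transferred per Cl₂ molecule, so n(Cl₂) = 0.1055 / 2 = 0.05273 mol.
V = nRT/P = (0.05273 × 8.314 × 267) / (85.3 × 10³ Pa) = 0.00137 m³ = 1.37 L.

1.37 L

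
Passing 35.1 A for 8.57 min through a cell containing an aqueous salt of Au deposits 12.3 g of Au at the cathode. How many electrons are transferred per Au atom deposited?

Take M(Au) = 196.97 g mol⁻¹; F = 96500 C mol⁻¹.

3

Q = I·t = 35.10 A × 514.20 s = 18050 C, so n(e⁻) = 18050/96500 = 0.1870 mol.
n(Au) deposited = 12.3 / 196.97 = 0.06245 mol.
Electrons per atom = n(e⁻)/n(Au) = 0.1870 / 0.06245 = 3.00 ≈ 3, so the ion is Au³⁺.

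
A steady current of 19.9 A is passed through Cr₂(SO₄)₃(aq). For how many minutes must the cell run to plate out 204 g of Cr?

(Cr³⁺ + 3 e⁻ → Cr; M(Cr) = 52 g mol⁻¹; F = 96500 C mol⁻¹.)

n(Cr) = m/M = 204 / 52 = 3.923 mol.
Each Cr atom requires 3 electrons, so n(e⁻) = 3 × 3.923 = 11.77 mol.
Q = n(e⁻)·F = 11.77 × 96500 = 1136000 C.
t = Q/I = 1136000 / 19.90 A = 57070 s = 951 min.

951 min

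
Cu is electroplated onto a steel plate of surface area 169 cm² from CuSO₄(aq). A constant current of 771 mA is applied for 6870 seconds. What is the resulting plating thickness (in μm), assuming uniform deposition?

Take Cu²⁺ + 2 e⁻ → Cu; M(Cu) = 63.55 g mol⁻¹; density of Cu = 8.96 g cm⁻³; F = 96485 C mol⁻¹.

11.5 μm

Q = I·t = 0.7710 × 6870.0 = 5297 C; n(e⁻) = 0.05490 mol.
n(Cu) = n(e⁻)/2 = 0.02745 mol, so m = 0.02745 × 63.55 = 1.744 g.
Volume = m/ρ = 1.744 / 8.96 = 0.1947 cm³.
Thickness = V/A = 0.1947 / 169 = 0.00115 cm = 11.5 μm.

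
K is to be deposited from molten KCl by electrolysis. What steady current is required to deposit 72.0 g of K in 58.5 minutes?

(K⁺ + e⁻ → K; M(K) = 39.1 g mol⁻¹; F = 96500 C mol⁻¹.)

50.6 A

n(K) = 72.0 / 39.1 = 1.841 mol.
n(e⁻) = 1 × 1.841 = 1.841 mol.
Q = n(e⁻)·F = 1.841 × 96500 = 177700 C.
I = Q/t = 177700 / 3510.0 s = 50.6 A.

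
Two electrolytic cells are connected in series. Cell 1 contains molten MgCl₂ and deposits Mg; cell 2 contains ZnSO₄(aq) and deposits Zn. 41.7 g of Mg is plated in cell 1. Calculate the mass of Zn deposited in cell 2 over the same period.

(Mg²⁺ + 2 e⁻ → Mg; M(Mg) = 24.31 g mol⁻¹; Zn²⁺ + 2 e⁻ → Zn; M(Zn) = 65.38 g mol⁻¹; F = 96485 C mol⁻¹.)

112 g

n(Mg) = 41.7 / 24.31 = 1.715 mol.
Since Mg²⁺ + 2 e⁻ → Mg, n(e⁻) passed = 2 × 1.715 = 3.431 mol.
Cells in series carry the same charge, so the same 3.431 mol of electrons passes through cell 2.
Zn²⁺ + 2 e⁻ → Zn, so n(Zn) = 3.431 / 2 = 1.715 mol.
m(Zn) = 1.715 × 65.38 = 112 g.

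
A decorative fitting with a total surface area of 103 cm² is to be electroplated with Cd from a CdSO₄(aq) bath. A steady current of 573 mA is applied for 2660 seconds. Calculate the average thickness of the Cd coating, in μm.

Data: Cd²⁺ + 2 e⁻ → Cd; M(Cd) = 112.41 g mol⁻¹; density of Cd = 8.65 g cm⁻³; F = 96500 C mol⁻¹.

Q = I·t = 0.5730 × 2660.0 = 1524 C; n(e⁻) = 0.01579 mol.
n(Cd) = n(e⁻)/2 = 0.007897 mol, so m = 0.007897 × 112.41 = 0.8877 g.
Volume = m/ρ = 0.8877 / 8.65 = 0.1026 cm³.
Thickness = V/A = 0.1026 / 103 = 9.96 × 10⁻⁴ cm = 9.96 μm.

9.96 μm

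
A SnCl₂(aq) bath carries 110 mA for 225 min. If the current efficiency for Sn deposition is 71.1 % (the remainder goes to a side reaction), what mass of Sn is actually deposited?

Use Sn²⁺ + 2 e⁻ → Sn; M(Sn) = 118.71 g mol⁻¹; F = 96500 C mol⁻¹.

0.649 g

Q = I·t = 0.1100 × 13500 = 1485 C.
n(e⁻) = 1485/96500 = 0.01539 mol; theoretically n(Sn) = 0.01539/2 = 0.007694 mol, m_theo = 0.9134 g.
At 71.1 % efficiency, m_actual = 0.711 × 0.9134 = 0.649 g.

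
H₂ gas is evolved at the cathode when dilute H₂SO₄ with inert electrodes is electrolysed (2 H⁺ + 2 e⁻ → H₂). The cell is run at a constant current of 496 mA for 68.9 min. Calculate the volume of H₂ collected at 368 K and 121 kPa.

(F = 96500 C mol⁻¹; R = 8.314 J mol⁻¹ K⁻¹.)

0.269 L

Q = I·t = 0.4960 A × 4134.0 s = 2050 C.
n(e⁻) = Q/F = 2050 / 96500 = 0.02125 mol.
2 electrons are transferred per H₂ molecule, so n(H₂) = 0.02125 / 2 = 0.01062 mol.
V = nRT/P = (0.01062 × 8.314 × 368) / (121 × 10³ Pa) = 2.69 × 10⁻⁴ m³ = 0.269 L.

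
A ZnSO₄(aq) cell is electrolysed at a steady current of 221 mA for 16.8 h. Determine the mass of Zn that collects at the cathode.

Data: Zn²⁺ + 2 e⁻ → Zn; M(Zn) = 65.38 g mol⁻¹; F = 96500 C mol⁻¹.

4.53 g

Q = I·t = 0.2210 A × 60480 s = 13370 C.
n(e⁻) = Q/F = 13370 / 96500 = 0.1385 mol.
Zn²⁺ + 2 e⁻ → Zn, so n(Zn) = n(e⁻)/2 = 0.06925 mol.
m = n·M = 0.06925 × 65.38 = 4.53 g.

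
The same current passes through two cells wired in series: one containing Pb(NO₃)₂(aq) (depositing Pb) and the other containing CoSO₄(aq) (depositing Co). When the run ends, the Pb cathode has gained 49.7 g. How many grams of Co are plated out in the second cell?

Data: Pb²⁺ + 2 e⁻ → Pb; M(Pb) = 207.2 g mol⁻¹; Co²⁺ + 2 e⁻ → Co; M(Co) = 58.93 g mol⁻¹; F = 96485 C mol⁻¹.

n(Pb) = 49.7 / 207.2 = 0.2399 mol.
Since Pb²⁺ + 2 e⁻ → Pb, n(e⁻) passed = 2 × 0.2399 = 0.4797 mol.
Cells in series carry the same charge, so the same 0.4797 mol of electrons passes through cell 2.
Co²⁺ + 2 e⁻ → Co, so n(Co) = 0.4797 / 2 = 0.2399 mol.
m(Co) = 0.2399 × 58.93 = 14.1 g.

14.1 g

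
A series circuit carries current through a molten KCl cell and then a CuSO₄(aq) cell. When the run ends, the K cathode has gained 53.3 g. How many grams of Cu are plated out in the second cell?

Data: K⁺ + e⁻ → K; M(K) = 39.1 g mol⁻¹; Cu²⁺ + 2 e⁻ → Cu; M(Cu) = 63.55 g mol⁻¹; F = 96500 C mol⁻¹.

43.3 g

n(K) = 53.3 / 39.1 = 1.363 mol.
Since K⁺ + e⁻ → K, n(e⁻) passed = 1 × 1.363 = 1.363 mol.
Cells in series carry the same charge, so the same 1.363 mol of electrons passes through cell 2.
Cu²⁺ + 2 e⁻ → Cu, so n(Cu) = 1.363 / 2 = 0.6816 mol.
m(Cu) = 0.6816 × 63.55 = 43.3 g.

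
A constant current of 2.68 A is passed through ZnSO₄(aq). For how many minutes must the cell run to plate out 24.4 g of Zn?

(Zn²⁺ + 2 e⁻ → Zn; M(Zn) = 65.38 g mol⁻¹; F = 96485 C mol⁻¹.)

n(Zn) = m/M = 24.4 / 65.38 = 0.3732 mol.
Each Zn atom requires 2 electrons, so n(e⁻) = 2 × 0.3732 = 0.7464 mol.
Q = n(e⁻)·F = 0.7464 × 96485 = 72020 C.
t = Q/I = 72020 / 2.680 A = 26870 s = 448 min.

448 min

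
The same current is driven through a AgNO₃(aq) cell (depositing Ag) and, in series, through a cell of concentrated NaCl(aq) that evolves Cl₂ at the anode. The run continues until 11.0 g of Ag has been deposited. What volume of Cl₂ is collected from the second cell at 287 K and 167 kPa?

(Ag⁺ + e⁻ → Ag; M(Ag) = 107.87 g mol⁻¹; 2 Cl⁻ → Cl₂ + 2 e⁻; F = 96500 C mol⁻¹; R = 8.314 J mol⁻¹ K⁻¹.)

n(Ag) = 11.0 / 107.87 = 0.1020 mol, so n(e⁻) = 1 × 0.1020 = 0.1020 mol.
The cells are in series, so the same 0.1020 mol of electrons passes through the second cell.
2 Cl⁻ → Cl₂ + 2 e⁻ — 2 mol e⁻ per mol Cl₂, so n(Cl₂) = 0.1020/2 = 0.05099 mol.
V = nRT/P = (0.05099 × 8.314 × 287) / (167 × 10³) = 7.29 × 10⁻⁴ m³ = 0.729 L.

0.729 L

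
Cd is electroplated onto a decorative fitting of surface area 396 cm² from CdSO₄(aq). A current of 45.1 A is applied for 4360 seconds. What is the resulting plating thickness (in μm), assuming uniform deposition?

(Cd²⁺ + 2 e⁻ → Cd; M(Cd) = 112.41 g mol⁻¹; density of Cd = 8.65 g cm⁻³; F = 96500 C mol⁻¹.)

334 μm

Q = I·t = 45.10 × 4360.0 = 196600 C; n(e⁻) = 2.038 mol.
n(Cd) = n(e⁻)/2 = 1.019 mol, so m = 1.019 × 112.41 = 114.5 g.
Volume = m/ρ = 114.5 / 8.65 = 13.24 cm³.
Thickness = V/A = 13.24 / 396 = 0.0334 cm = 334 μm.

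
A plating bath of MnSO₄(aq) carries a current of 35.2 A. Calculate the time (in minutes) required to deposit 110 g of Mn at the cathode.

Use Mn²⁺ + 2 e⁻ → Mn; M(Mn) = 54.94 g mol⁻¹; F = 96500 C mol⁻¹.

183 min

n(Mn) = m/M = 110 / 54.94 = 2.002 mol.
Each Mn atom requires 2 electrons, so n(e⁻) = 2 × 2.002 = 4.004 mol.
Q = n(e⁻)·F = 4.004 × 96500 = 386400 C.
t = Q/I = 386400 / 35.20 A = 10980 s = 183 min.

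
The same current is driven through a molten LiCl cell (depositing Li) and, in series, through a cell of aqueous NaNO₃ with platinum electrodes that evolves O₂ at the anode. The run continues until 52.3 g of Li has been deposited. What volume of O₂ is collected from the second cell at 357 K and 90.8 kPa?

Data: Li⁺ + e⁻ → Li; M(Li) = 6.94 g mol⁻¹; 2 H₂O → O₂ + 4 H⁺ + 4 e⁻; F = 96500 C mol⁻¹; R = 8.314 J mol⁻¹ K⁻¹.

n(Li) = 52.3 / 6.94 = 7.536 mol, so n(e⁻) = 1 × 7.536 = 7.536 mol.
The cells are in series, so the same 7.536 mol of electrons passes through the second cell.
2 H₂O → O₂ + 4 H⁺ + 4 e⁻ — 4 mol e⁻ per mol O₂, so n(O₂) = 7.536/4 = 1.884 mol.
V = nRT/P = (1.884 × 8.314 × 357) / (90.8 × 10³) = 0.0616 m³ = 61.6 L.

61.6 L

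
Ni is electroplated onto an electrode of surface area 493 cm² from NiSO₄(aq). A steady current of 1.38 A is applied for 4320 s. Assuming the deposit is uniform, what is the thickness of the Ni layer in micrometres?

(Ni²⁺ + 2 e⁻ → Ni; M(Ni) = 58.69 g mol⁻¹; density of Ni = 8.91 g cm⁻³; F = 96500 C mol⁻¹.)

4.13 μm

Q = I·t = 1.380 × 4320.0 = 5962 C; n(e⁻) = 0.06178 mol.
n(Ni) = n(e⁻)/2 = 0.03089 mol, so m = 0.03089 × 58.69 = 1.813 g.
Volume = m/ρ = 1.813 / 8.91 = 0.2035 cm³.
Thickness = V/A = 0.2035 / 493 = 4.13 × 10⁻⁴ cm = 4.13 μm.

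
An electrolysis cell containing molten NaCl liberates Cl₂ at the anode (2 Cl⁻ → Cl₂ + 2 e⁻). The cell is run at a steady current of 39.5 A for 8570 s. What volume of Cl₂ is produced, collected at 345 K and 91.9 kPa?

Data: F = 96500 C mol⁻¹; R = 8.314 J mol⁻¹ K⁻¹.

54.7 L

Q = I·t = 39.50 A × 8570.0 s = 338500 C.
n(e⁻) = Q/F = 338500 / 96500 = 3.508 mol.
2 electrons are transferred per Cl₂ molecule, so n(Cl₂) = 3.508 / 2 = 1.754 mol.
V = nRT/P = (1.754 × 8.314 × 345) / (91.9 × 10³ Pa) = 0.0547 m³ = 54.7 L.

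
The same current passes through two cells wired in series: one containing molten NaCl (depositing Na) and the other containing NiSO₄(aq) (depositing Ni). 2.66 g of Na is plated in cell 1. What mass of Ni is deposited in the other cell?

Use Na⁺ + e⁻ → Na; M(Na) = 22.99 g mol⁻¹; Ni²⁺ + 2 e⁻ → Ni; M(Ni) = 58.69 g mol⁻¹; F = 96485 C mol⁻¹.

n(Na) = 2.66 / 22.99 = 0.1157 mol.
Since Na⁺ + e⁻ → Na, n(e⁻) passed = 1 × 0.1157 = 0.1157 mol.
Cells in series carry the same charge, so the same 0.1157 mol of electrons passes through cell 2.
Ni²⁺ + 2 e⁻ → Ni, so n(Ni) = 0.1157 / 2 = 0.05785 mol.
m(Ni) = 0.05785 × 58.69 = 3.40 g.

3.40 g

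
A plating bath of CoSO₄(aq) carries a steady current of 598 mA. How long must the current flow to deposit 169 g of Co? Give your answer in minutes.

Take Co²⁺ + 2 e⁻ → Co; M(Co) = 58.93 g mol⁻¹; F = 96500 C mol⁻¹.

15400 min

n(Co) = m/M = 169 / 58.93 = 2.868 mol.
Each Co atom requires 2 electrons, so n(e⁻) = 2 × 2.868 = 5.736 mol.
Q = n(e⁻)·F = 5.736 × 96500 = 553500 C.
t = Q/I = 553500 / 0.5980 A = 925600 s = 15400 min.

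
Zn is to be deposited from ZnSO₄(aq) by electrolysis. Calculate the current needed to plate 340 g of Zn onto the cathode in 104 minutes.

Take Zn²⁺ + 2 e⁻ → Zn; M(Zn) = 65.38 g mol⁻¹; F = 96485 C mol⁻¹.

161 A

n(Zn) = 340 / 65.38 = 5.200 mol.
n(e⁻) = 2 × 5.200 = 10.40 mol.
Q = n(e⁻)·F = 10.40 × 96485 = 1004000 C.
I = Q/t = 1004000 / 6240.0 s = 161 A.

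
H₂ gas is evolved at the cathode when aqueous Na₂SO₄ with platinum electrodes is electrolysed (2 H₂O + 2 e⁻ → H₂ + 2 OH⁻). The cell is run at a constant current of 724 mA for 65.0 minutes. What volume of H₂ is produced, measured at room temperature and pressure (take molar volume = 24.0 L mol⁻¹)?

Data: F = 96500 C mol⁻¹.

0.351 L

Q = I·t = 0.7240 A × 3900.0 s = 2824 C.
n(e⁻) = Q/F = 2824 / 96500 = 0.02926 mol.
2 electrons are transferred per H₂ molecule, so n(H₂) = 0.02926 / 2 = 0.01463 mol.
V = n × V_m = 0.01463 × 24.0 = 0.351 L.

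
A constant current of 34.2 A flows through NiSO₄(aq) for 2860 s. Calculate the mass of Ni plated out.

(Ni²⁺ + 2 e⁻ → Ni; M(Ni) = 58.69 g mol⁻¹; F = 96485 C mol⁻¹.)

Q = I·t = 34.20 A × 2860.0 s = 97810 C.
n(e⁻) = Q/F = 97810 / 96485 = 1.014 mol.
Ni²⁺ + 2 e⁻ → Ni, so n(Ni) = n(e⁻)/2 = 0.5069 mol.
m = n·M = 0.5069 × 58.69 = 29.7 g.

29.7 g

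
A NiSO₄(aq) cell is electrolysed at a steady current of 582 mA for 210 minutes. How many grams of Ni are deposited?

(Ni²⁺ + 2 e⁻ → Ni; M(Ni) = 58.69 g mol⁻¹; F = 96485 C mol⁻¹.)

Q = I·t = 0.5820 A × 12600 s = 7333 C.
n(e⁻) = Q/F = 7333 / 96485 = 0.07600 mol.
Ni²⁺ + 2 e⁻ → Ni, so n(Ni) = n(e⁻)/2 = 0.03800 mol.
m = n·M = 0.03800 × 58.69 = 2.23 g.

2.23 g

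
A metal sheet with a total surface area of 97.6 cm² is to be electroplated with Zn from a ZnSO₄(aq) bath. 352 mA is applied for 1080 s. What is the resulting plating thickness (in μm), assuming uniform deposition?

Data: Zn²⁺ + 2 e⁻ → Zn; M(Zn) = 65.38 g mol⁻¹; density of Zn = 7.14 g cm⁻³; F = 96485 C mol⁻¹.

1.85 μm

Q = I·t = 0.3520 × 1080.0 = 380.2 C; n(e⁻) = 0.003940 mol.
n(Zn) = n(e⁻)/2 = 0.001970 mol, so m = 0.001970 × 65.38 = 0.1288 g.
Volume = m/ρ = 0.1288 / 7.14 = 0.01804 cm³.
Thickness = V/A = 0.01804 / 97.6 = 1.85 × 10⁻⁴ cm = 1.85 μm.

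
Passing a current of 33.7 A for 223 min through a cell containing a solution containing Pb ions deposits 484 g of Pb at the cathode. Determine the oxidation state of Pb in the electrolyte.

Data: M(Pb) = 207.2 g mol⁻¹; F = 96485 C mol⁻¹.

+2

Q = I·t = 33.70 A × 13380 s = 450900 C, so n(e⁻) = 450900/96485 = 4.673 mol.
n(Pb) deposited = 484 / 207.2 = 2.336 mol.
Electrons per atom = n(e⁻)/n(Pb) = 4.673 / 2.336 = 2.00 ≈ 2, so the ion is Pb²⁺.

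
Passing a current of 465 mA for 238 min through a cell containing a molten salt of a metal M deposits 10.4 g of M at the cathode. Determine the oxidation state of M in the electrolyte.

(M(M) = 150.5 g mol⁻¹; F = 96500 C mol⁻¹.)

+1

Q = I·t = 0.4650 A × 14280 s = 6640 C, so n(e⁻) = 6640/96500 = 0.06881 mol.
n(M) deposited = 10.4 / 150.5 = 0.06910 mol.
Electrons per atom = n(e⁻)/n(M) = 0.06881 / 0.06910 = 0.996 ≈ 1, so the ion is M⁺.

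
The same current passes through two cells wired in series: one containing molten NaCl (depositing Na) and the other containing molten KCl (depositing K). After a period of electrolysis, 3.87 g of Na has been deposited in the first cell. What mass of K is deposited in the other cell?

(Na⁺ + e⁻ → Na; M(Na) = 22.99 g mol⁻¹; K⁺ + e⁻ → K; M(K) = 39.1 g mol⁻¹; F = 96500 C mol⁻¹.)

6.58 g

n(Na) = 3.87 / 22.99 = 0.1683 mol.
Since Na⁺ + e⁻ → Na, n(e⁻) passed = 1 × 0.1683 = 0.1683 mol.
Cells in series carry the same charge, so the same 0.1683 mol of electrons passes through cell 2.
K⁺ + e⁻ → K, so n(K) = 0.1683 / 1 = 0.1683 mol.
m(K) = 0.1683 × 39.1 = 6.58 g.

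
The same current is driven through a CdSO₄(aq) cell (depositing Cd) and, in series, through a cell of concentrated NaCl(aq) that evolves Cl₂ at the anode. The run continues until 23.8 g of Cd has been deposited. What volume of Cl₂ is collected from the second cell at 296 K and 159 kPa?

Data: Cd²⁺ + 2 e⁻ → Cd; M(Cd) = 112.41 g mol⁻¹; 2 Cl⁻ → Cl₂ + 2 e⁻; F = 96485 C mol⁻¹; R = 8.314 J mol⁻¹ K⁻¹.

n(Cd) = 23.8 / 112.41 = 0.2117 mol, so n(e⁻) = 2 × 0.2117 = 0.4234 mol.
The cells are in series, so the same 0.4234 mol of electrons passes through the second cell.
2 Cl⁻ → Cl₂ + 2 e⁻ — 2 mol e⁻ per mol Cl₂, so n(Cl₂) = 0.4234/2 = 0.2117 mol.
V = nRT/P = (0.2117 × 8.314 × 296) / (159 × 10³) = 0.00328 m³ = 3.28 L.

3.28 L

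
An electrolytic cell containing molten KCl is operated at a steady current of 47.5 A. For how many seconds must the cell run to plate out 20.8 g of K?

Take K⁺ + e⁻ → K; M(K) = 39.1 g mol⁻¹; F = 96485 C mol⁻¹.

n(K) = m/M = 20.8 / 39.1 = 0.5320 mol.
Each K atom requires 1 electron, so n(e⁻) = 1 × 0.5320 = 0.5320 mol.
Q = n(e⁻)·F = 0.5320 × 96485 = 51330 C.
t = Q/I = 51330 / 47.50 A = 1081 s.

1080 s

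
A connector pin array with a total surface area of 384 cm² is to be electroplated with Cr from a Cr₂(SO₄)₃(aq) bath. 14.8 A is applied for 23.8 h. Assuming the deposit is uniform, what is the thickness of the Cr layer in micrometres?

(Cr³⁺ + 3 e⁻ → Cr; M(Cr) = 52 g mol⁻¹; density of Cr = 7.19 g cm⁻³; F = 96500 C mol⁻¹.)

825 μm

Q = I·t = 14.80 × 85680 = 1268000 C; n(e⁻) = 13.14 mol.
n(Cr) = n(e⁻)/3 = 4.380 mol, so m = 4.380 × 52 = 227.8 g.
Volume = m/ρ = 227.8 / 7.19 = 31.68 cm³.
Thickness = V/A = 31.68 / 384 = 0.0825 cm = 825 μm.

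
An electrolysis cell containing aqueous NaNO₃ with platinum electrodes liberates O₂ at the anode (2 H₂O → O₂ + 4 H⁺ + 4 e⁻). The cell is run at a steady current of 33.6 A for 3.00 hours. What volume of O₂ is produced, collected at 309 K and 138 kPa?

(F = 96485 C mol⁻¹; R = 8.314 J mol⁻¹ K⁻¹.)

17.5 L

Q = I·t = 33.60 A × 10800 s = 362900 C.
n(e⁻) = Q/F = 362900 / 96485 = 3.761 mol.
4 electrons are transferred per O₂ molecule, so n(O₂) = 3.761 / 4 = 0.9402 mol.
V = nRT/P = (0.9402 × 8.314 × 309) / (138 × 10³ Pa) = 0.0175 m³ = 17.5 L.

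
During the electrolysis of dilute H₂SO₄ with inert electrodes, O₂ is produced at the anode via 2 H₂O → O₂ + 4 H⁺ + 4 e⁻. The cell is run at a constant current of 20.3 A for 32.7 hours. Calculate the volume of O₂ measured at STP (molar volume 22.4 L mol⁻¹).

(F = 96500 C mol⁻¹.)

Q = I·t = 20.30 A × 117720 s = 2390000 C.
n(e⁻) = Q/F = 2390000 / 96500 = 24.76 mol.
4 electrons are transferred per O₂ molecule, so n(O₂) = 24.76 / 4 = 6.191 mol.
V = n × V_m = 6.191 × 22.4 = 139 L.

139 L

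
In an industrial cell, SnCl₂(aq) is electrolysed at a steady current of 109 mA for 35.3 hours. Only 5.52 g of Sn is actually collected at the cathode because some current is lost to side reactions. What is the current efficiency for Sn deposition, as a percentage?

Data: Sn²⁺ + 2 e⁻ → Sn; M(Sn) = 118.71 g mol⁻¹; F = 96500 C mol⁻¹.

Q = I·t = 0.1090 × 127080 = 13850 C; n(e⁻) = 13850/96500 = 0.1435 mol.
Theoretical n(Sn) = n(e⁻)/2 = 0.07177 mol, i.e. m_theo = 0.07177 × 118.71 = 8.520 g.
Efficiency = m_actual / m_theo = 5.52 / 8.520 = 64.8 %.

64.8 %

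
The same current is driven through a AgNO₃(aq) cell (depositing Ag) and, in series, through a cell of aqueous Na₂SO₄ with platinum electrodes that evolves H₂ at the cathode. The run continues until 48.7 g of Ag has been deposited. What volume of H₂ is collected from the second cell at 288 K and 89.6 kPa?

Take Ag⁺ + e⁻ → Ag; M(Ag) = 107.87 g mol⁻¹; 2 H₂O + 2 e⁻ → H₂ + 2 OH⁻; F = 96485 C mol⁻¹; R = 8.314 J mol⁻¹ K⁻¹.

n(Ag) = 48.7 / 107.87 = 0.4515 mol, so n(e⁻) = 1 × 0.4515 = 0.4515 mol.
The cells are in series, so the same 0.4515 mol of electrons passes through the second cell.
2 H₂O + 2 e⁻ → H₂ + 2 OH⁻ — 2 mol e⁻ per mol H₂, so n(H₂) = 0.4515/2 = 0.2257 mol.
V = nRT/P = (0.2257 × 8.314 × 288) / (89.6 × 10³) = 0.00603 m³ = 6.03 L.

6.03 L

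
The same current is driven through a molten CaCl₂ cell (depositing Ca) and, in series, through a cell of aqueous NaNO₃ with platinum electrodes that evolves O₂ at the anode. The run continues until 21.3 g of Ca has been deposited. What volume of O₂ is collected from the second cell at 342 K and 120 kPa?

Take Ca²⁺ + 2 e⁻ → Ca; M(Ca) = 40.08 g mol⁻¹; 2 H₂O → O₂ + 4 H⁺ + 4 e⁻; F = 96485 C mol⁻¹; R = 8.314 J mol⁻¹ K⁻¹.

n(Ca) = 21.3 / 40.08 = 0.5314 mol, so n(e⁻) = 2 × 0.5314 = 1.063 mol.
The cells are in series, so the same 1.063 mol of electrons passes through the second cell.
2 H₂O → O₂ + 4 H⁺ + 4 e⁻ — 4 mol e⁻ per mol O₂, so n(O₂) = 1.063/4 = 0.2657 mol.
V = nRT/P = (0.2657 × 8.314 × 342) / (120 × 10³) = 0.00630 m³ = 6.30 L.

6.30 L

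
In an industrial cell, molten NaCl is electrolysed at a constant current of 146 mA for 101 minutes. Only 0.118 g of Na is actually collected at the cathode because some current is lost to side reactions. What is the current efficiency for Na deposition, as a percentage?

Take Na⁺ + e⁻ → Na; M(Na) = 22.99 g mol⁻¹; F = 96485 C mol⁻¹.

Q = I·t = 0.1460 × 6060.0 = 884.8 C; n(e⁻) = 884.8/96485 = 0.009170 mol.
Theoretical n(Na) = n(e⁻)/1 = 0.009170 mol, i.e. m_theo = 0.009170 × 22.99 = 0.2108 g.
Efficiency = m_actual / m_theo = 0.118 / 0.2108 = 56.0 %.

56.0 %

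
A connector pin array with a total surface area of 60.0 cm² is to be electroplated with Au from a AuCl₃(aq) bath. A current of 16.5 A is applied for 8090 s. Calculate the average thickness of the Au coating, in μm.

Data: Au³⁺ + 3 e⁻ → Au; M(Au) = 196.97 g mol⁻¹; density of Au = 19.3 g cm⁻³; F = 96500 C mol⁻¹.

784 μm

Q = I·t = 16.50 × 8090.0 = 133500 C; n(e⁻) = 1.383 mol.
n(Au) = n(e⁻)/3 = 0.4611 mol, so m = 0.4611 × 196.97 = 90.82 g.
Volume = m/ρ = 90.82 / 19.3 = 4.706 cm³.
Thickness = V/A = 4.706 / 60.0 = 0.0784 cm = 784 μm.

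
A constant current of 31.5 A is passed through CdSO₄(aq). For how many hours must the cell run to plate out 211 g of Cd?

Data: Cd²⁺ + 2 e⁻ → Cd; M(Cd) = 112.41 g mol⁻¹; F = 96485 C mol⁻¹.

n(Cd) = m/M = 211 / 112.41 = 1.877 mol.
Each Cd atom requires 2 electrons, so n(e⁻) = 2 × 1.877 = 3.754 mol.
Q = n(e⁻)·F = 3.754 × 96485 = 362200 C.
t = Q/I = 362200 / 31.50 A = 11500 s = 3.19 h.

3.19 h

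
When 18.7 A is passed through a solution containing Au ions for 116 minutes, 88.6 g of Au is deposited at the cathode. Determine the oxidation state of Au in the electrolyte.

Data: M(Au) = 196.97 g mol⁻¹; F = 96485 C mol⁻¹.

Q = I·t = 18.70 A × 6960.0 s = 130200 C, so n(e⁻) = 130200/96485 = 1.349 mol.
n(Au) deposited = 88.6 / 196.97 = 0.4498 mol.
Electrons per atom = n(e⁻)/n(Au) = 1.349 / 0.4498 = 3.00 ≈ 3, so the ion is Au³⁺.

+3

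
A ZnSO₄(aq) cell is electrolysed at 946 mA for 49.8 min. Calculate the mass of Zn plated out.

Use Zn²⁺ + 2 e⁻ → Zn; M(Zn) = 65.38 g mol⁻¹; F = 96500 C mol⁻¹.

0.958 g

Q = I·t = 0.9460 A × 2988.0 s = 2827 C.
n(e⁻) = Q/F = 2827 / 96500 = 0.02929 mol.
Zn²⁺ + 2 e⁻ → Zn, so n(Zn) = n(e⁻)/2 = 0.01465 mol.
m = n·M = 0.01465 × 65.38 = 0.958 g.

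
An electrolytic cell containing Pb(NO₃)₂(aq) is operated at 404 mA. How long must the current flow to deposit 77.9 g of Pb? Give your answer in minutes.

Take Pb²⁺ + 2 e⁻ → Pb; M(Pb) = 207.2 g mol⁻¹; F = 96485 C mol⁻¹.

n(Pb) = m/M = 77.9 / 207.2 = 0.3760 mol.
Each Pb atom requires 2 electrons, so n(e⁻) = 2 × 0.3760 = 0.7519 mol.
Q = n(e⁻)·F = 0.7519 × 96485 = 72550 C.
t = Q/I = 72550 / 0.4040 A = 179600 s = 2990 min.

2990 min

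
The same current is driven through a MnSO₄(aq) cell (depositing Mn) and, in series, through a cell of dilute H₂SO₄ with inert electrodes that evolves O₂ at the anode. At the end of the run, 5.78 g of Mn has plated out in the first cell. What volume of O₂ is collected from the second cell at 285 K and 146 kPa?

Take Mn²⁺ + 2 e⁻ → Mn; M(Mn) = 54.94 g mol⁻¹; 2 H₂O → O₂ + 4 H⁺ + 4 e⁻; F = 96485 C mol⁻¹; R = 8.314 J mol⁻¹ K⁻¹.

0.854 L

n(Mn) = 5.78 / 54.94 = 0.1052 mol, so n(e⁻) = 2 × 0.1052 = 0.2104 mol.
The cells are in series, so the same 0.2104 mol of electrons passes through the second cell.
2 H₂O → O₂ + 4 H⁺ + 4 e⁻ — 4 mol e⁻ per mol O₂, so n(O₂) = 0.2104/4 = 0.05260 mol.
V = nRT/P = (0.05260 × 8.314 × 285) / (146 × 10³) = 8.54 × 10⁻⁴ m³ = 0.854 L.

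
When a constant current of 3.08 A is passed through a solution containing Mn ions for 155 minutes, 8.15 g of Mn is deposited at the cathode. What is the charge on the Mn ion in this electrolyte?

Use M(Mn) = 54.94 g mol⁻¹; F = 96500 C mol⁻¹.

+2

Q = I·t = 3.080 A × 9300.0 s = 28640 C, so n(e⁻) = 28640/96500 = 0.2968 mol.
n(Mn) deposited = 8.15 / 54.94 = 0.1483 mol.
Electrons per atom = n(e⁻)/n(Mn) = 0.2968 / 0.1483 = 2.00 ≈ 2, so the ion is Mn²⁺.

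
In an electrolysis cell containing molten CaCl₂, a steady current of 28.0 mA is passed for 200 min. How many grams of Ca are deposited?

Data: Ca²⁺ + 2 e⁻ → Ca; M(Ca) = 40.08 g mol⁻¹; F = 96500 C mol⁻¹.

0.0698 g

Q = I·t = 0.02800 A × 12000 s = 336.0 C.
n(e⁻) = Q/F = 336.0 / 96500 = 0.003482 mol.
Ca²⁺ + 2 e⁻ → Ca, so n(Ca) = n(e⁻)/2 = 0.001741 mol.
m = n·M = 0.001741 × 40.08 = 0.0698 g.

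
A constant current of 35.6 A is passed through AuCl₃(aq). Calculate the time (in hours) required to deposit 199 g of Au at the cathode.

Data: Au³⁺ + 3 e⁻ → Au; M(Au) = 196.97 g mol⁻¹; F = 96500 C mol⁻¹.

2.28 h

n(Au) = m/M = 199 / 196.97 = 1.010 mol.
Each Au atom requires 3 electrons, so n(e⁻) = 3 × 1.010 = 3.031 mol.
Q = n(e⁻)·F = 3.031 × 96500 = 292500 C.
t = Q/I = 292500 / 35.60 A = 8216 s = 2.28 h.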